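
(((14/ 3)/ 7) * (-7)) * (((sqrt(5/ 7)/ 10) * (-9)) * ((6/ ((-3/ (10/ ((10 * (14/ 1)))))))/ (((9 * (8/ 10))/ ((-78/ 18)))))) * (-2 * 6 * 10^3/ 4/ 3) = -305.19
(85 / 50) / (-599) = -17 / 5990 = -0.00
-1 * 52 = -52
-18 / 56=-0.32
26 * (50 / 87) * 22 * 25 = 715000 / 87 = 8218.39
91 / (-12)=-91 / 12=-7.58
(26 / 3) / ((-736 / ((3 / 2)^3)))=-117 / 2944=-0.04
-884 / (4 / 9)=-1989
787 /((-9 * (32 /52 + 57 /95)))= -51155 /711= -71.95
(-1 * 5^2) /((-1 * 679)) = 25 /679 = 0.04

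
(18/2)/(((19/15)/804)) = 108540/19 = 5712.63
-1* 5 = -5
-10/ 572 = -5/ 286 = -0.02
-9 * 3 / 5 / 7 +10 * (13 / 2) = 2248 / 35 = 64.23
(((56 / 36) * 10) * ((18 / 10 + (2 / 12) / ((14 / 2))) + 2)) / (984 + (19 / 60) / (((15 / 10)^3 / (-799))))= 12045 / 184079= 0.07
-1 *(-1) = 1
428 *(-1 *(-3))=1284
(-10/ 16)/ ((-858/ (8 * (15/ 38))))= 25/ 10868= 0.00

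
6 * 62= 372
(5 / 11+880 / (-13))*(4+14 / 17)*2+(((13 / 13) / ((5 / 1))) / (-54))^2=-114953091569 / 177219900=-648.65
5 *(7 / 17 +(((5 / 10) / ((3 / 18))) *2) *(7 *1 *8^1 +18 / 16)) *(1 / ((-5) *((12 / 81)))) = -630045 / 272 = -2316.34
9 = 9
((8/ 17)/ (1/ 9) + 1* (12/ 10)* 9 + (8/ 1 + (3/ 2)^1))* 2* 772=3220012/ 85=37882.49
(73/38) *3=219/38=5.76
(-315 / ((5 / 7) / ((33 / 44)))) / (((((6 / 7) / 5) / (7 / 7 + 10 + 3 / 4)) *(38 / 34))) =-12332565 / 608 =-20283.82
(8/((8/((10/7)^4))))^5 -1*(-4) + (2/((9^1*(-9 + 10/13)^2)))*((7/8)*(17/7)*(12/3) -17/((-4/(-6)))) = 10336529013284142874222418/8221874911572238195041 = 1257.20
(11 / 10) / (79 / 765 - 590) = -1683 / 902542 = -0.00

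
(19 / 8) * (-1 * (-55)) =1045 / 8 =130.62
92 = 92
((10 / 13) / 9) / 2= 5 / 117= 0.04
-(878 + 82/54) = -23747/27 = -879.52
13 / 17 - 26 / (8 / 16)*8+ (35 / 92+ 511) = 150371 / 1564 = 96.15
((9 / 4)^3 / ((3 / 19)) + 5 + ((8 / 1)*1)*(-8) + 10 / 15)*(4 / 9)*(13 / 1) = 34463 / 432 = 79.78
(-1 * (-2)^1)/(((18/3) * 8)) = 1/24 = 0.04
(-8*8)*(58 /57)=-3712 /57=-65.12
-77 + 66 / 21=-517 / 7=-73.86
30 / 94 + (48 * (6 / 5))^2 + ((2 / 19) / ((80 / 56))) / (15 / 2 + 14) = 3185276321 / 959975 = 3318.08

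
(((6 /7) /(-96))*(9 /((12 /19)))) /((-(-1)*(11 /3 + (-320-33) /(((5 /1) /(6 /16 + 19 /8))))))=855 /1280048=0.00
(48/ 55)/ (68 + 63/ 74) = 3552/ 280225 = 0.01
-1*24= -24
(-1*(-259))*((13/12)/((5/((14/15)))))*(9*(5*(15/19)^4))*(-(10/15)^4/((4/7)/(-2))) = 82491500/130321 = 632.99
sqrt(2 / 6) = sqrt(3) / 3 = 0.58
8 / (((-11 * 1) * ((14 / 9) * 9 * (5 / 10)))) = -8 / 77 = -0.10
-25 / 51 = -0.49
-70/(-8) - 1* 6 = 11/4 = 2.75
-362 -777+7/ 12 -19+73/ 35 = -485239/ 420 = -1155.33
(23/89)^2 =529/7921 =0.07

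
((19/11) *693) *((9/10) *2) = 10773/5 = 2154.60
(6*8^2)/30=64/5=12.80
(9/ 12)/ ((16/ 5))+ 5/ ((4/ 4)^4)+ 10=975/ 64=15.23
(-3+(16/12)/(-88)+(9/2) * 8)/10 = 2177/660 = 3.30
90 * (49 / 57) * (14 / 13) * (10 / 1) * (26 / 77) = 58800 / 209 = 281.34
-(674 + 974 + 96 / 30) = -8256 / 5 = -1651.20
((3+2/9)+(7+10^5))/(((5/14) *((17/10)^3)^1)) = 2520257600/44217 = 56997.48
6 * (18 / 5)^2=1944 / 25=77.76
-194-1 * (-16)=-178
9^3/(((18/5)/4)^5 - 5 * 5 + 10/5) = -72900000/2240951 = -32.53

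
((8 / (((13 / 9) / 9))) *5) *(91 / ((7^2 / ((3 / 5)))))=1944 / 7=277.71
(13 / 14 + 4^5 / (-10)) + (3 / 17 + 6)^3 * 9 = 694406711 / 343910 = 2019.15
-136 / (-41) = 136 / 41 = 3.32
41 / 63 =0.65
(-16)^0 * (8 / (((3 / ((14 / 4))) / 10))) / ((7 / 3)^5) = 3240 / 2401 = 1.35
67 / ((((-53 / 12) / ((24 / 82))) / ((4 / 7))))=-38592 / 15211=-2.54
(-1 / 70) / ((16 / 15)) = -3 / 224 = -0.01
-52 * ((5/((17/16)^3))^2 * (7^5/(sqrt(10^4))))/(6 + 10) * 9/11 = -2061939769344/265513259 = -7765.86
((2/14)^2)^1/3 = 1/147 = 0.01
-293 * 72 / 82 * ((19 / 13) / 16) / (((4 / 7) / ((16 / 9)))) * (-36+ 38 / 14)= 1297111 / 533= 2433.60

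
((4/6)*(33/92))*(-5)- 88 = -4103/46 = -89.20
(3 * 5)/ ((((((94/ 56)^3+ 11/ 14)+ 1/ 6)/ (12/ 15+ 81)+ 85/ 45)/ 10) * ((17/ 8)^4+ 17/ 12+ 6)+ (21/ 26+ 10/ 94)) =91002554508902400/ 38583653431096859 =2.36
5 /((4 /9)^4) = 32805 /256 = 128.14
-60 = -60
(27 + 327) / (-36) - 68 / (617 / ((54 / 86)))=-1576345 / 159186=-9.90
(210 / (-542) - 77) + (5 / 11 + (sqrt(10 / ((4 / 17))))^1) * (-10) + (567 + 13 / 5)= 7268678 / 14905 - 5 * sqrt(170)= 422.48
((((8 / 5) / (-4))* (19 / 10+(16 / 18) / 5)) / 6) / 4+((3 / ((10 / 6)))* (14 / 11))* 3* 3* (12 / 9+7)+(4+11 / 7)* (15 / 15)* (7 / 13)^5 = 291862674223 / 1696523400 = 172.04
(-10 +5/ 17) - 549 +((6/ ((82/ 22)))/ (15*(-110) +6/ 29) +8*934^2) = 38784480539989/ 5557878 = 6978289.29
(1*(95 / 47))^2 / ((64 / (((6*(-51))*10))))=-6904125 / 35344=-195.34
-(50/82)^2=-625/1681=-0.37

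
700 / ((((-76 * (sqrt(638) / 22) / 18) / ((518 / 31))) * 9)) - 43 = -181300 * sqrt(638) / 17081 - 43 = -311.10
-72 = -72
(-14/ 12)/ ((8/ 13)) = -91/ 48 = -1.90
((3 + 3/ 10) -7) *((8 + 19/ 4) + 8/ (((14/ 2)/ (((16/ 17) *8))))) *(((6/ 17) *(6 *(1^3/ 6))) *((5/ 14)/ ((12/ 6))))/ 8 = -0.62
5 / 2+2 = 9 / 2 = 4.50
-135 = -135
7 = 7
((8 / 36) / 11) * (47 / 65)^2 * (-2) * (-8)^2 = -565504 / 418275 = -1.35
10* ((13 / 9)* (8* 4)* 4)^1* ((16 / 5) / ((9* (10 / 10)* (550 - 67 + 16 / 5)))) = 20480 / 15147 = 1.35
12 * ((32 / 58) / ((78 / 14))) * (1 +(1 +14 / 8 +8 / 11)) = 22064 / 4147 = 5.32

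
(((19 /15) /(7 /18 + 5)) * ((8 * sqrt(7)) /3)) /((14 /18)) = 2736 * sqrt(7) /3395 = 2.13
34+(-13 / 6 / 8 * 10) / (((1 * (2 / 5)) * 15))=33.55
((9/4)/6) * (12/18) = 1/4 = 0.25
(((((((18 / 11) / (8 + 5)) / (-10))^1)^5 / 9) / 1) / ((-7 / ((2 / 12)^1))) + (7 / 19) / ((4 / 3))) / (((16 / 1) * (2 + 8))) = 27469296920773731 / 15906030978838000000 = 0.00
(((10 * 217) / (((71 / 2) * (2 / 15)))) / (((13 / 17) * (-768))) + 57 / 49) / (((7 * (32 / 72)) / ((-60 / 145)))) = -0.05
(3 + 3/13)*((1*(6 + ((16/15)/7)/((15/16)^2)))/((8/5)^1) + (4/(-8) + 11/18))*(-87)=-167359/150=-1115.73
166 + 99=265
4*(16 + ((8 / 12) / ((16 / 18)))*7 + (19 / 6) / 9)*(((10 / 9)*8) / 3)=186640 / 729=256.02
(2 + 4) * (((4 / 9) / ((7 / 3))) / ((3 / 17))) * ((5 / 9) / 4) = 170 / 189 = 0.90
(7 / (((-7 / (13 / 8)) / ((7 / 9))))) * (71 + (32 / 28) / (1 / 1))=-6565 / 72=-91.18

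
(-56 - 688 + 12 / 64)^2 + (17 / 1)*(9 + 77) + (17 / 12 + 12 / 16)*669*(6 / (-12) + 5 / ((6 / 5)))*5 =446433179 / 768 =581293.20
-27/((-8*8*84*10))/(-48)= -3/286720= -0.00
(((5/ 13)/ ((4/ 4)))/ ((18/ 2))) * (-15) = -25/ 39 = -0.64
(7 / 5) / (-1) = -7 / 5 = -1.40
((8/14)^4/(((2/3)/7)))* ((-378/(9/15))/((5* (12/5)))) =-2880/49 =-58.78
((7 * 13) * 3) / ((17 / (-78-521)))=-163527 / 17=-9619.24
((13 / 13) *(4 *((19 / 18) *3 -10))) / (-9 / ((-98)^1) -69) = 8036 / 20259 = 0.40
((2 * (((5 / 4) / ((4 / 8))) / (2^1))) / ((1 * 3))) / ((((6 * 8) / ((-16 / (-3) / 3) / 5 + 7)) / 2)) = 331 / 1296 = 0.26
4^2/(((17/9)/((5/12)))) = 60/17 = 3.53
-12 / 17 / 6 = -0.12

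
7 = 7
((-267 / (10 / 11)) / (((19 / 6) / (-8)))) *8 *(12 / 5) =6766848 / 475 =14246.00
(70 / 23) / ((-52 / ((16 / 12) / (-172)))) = 35 / 77142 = 0.00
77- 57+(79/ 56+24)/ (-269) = 299857/ 15064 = 19.91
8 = 8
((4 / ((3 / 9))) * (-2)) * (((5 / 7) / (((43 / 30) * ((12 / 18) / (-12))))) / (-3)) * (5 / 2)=-54000 / 301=-179.40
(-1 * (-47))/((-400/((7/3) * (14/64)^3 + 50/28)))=-0.21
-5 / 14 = -0.36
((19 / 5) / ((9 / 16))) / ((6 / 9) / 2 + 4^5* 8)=304 / 368655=0.00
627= 627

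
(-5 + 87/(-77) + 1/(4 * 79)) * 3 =-447225/24332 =-18.38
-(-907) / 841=907 / 841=1.08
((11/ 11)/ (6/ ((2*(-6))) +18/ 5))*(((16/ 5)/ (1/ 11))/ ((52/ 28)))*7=17248/ 403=42.80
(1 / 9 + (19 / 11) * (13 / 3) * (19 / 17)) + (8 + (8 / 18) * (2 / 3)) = 84686 / 5049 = 16.77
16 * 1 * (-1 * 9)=-144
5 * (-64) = -320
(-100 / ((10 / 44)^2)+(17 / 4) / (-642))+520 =-3636305 / 2568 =-1416.01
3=3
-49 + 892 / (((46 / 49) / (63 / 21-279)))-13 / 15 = -3934468 / 15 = -262297.87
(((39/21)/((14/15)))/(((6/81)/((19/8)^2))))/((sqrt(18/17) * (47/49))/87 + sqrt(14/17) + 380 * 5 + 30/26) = 12181361985/(256 * (611 * sqrt(34) + 18473 * sqrt(238) + 597040255)) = 0.08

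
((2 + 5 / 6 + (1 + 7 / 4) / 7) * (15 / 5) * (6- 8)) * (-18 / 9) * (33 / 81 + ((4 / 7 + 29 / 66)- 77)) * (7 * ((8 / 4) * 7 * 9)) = -85166899 / 33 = -2580815.12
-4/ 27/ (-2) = 2/ 27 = 0.07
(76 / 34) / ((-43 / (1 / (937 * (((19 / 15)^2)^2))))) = -101250 / 4698051473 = -0.00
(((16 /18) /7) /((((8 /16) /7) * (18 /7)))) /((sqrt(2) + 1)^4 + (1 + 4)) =44 /567 - 8 * sqrt(2) /189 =0.02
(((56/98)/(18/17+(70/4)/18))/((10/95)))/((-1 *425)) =-1368/217525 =-0.01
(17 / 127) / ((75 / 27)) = 153 / 3175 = 0.05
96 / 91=1.05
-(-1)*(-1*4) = -4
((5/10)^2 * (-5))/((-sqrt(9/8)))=5 * sqrt(2)/6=1.18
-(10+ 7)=-17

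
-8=-8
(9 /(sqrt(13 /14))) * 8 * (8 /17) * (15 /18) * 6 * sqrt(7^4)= 141120 * sqrt(182) /221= 8614.54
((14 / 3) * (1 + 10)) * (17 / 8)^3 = 378301 / 768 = 492.58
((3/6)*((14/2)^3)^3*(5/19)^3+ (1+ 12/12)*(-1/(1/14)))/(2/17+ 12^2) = 12249269301/4801300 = 2551.24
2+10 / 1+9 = 21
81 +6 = 87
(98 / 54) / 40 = 49 / 1080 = 0.05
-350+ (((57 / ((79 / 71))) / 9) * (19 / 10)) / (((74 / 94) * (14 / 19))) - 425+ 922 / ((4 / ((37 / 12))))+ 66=16657157 / 818440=20.35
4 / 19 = 0.21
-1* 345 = -345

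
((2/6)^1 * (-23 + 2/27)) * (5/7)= -3095/567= -5.46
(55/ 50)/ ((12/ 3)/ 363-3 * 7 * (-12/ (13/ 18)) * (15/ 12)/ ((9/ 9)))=51909/ 20582620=0.00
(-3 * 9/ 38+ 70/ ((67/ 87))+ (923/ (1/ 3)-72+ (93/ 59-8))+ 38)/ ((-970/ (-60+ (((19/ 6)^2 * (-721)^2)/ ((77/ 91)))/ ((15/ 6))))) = -68863319927250551/ 9616700280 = -7160805.47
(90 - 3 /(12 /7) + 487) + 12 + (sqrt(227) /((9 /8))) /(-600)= 2349 /4 - sqrt(227) /675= 587.23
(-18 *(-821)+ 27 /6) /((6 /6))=29565 /2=14782.50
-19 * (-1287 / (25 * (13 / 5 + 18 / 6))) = 24453 / 140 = 174.66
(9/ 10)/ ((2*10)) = 9/ 200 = 0.04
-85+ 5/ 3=-250/ 3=-83.33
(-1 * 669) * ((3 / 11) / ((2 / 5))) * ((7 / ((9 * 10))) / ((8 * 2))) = -1561 / 704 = -2.22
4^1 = 4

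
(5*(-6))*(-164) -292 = 4628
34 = 34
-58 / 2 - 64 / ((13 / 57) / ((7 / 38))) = -1049 / 13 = -80.69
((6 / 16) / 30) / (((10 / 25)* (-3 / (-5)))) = 5 / 96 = 0.05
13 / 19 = 0.68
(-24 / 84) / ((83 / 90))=-180 / 581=-0.31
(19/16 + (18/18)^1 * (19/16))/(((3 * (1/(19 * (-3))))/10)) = -1805/4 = -451.25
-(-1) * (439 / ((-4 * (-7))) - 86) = -1969 / 28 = -70.32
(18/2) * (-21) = -189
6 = 6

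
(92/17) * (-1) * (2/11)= -184/187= -0.98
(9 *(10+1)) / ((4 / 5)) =123.75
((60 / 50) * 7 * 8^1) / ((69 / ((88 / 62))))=4928 / 3565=1.38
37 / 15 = 2.47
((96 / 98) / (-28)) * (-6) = 0.21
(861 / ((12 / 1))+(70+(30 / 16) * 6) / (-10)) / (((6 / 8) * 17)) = 509 / 102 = 4.99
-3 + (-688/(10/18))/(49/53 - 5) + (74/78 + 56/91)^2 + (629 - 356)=4382861/7605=576.31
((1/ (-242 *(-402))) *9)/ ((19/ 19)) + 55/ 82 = 0.67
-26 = -26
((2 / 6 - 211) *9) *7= -13272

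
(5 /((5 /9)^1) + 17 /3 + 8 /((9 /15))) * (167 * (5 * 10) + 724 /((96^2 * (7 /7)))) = 134670067 /576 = 233802.20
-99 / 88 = -9 / 8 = -1.12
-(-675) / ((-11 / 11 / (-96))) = 64800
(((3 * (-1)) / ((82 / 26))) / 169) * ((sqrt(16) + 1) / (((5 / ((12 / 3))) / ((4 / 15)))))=-16 / 2665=-0.01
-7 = -7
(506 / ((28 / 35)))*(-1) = -1265 / 2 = -632.50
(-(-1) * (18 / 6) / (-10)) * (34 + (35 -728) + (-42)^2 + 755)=-558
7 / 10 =0.70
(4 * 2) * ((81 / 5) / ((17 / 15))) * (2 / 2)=1944 / 17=114.35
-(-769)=769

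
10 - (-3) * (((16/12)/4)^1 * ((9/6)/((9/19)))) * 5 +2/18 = 467/18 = 25.94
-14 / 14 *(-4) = 4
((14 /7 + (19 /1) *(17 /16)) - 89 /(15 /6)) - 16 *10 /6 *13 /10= -11539 /240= -48.08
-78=-78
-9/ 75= -3/ 25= -0.12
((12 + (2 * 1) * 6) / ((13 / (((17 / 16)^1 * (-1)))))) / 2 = -51 / 52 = -0.98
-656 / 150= -328 / 75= -4.37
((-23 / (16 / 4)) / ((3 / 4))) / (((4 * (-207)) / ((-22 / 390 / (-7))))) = 11 / 147420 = 0.00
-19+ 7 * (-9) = -82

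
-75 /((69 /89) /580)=-1290500 /23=-56108.70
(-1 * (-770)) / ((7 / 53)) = 5830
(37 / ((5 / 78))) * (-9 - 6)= -8658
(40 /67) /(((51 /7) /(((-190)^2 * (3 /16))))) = 631750 /1139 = 554.65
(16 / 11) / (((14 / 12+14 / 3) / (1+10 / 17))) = 2592 / 6545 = 0.40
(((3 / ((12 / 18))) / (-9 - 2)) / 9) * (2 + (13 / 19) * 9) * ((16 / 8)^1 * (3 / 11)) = -465 / 2299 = -0.20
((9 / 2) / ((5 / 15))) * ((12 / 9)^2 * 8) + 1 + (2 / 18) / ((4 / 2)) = 3475 / 18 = 193.06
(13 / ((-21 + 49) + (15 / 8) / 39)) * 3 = 4056 / 2917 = 1.39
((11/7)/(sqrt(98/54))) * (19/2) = 11.08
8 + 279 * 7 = 1961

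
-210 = -210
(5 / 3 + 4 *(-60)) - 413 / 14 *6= -1246 / 3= -415.33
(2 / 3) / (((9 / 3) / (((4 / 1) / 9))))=8 / 81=0.10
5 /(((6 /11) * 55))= 1 /6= 0.17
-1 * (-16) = 16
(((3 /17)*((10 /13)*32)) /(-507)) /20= -16 /37349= -0.00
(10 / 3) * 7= 70 / 3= 23.33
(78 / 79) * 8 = 7.90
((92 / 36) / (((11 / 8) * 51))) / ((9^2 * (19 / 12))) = 736 / 2590137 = 0.00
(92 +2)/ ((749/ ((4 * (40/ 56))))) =1880/ 5243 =0.36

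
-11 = -11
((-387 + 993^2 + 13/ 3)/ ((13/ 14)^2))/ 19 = 579571804/ 9633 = 60165.24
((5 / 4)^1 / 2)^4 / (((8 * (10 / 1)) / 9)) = 1125 / 65536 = 0.02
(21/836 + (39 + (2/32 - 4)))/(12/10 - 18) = -195555/93632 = -2.09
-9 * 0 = 0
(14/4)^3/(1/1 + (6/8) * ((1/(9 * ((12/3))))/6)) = 12348/289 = 42.73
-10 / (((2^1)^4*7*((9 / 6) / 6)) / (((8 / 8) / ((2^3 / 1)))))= -5 / 112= -0.04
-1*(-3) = 3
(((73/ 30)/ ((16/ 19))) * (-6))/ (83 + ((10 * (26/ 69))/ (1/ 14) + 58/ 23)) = -95703/ 763280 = -0.13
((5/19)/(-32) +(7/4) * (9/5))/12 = 9551/36480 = 0.26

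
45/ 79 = 0.57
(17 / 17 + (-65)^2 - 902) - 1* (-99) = 3423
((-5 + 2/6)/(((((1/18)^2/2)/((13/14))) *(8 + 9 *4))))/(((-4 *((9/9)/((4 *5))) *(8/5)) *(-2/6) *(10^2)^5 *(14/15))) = -3159/49280000000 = -0.00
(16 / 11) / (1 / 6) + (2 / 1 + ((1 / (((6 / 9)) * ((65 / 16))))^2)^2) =2110023286 / 196356875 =10.75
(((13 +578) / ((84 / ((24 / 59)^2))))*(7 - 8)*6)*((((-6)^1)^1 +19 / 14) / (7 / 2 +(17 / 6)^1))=16595280 / 3240811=5.12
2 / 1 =2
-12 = -12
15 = 15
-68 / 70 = -0.97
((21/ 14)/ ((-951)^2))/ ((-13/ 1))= -1/ 7838142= -0.00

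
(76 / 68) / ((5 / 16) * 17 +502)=304 / 137989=0.00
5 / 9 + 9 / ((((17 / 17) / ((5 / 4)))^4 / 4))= 88.45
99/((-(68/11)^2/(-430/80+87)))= -211.46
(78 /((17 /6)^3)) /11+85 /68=337607 /216172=1.56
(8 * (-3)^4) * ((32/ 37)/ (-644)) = -5184/ 5957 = -0.87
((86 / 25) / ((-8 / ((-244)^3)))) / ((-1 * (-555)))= 156162928 / 13875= 11254.99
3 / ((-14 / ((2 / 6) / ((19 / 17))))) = -17 / 266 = -0.06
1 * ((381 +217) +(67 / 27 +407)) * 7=190414 / 27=7052.37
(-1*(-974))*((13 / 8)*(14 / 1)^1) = 44317 / 2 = 22158.50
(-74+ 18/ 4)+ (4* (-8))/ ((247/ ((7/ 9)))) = -309445/ 4446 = -69.60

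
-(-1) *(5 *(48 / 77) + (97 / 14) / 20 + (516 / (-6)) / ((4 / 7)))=-452873 / 3080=-147.04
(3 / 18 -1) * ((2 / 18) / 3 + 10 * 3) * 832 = -1686880 / 81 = -20825.68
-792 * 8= -6336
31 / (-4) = -31 / 4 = -7.75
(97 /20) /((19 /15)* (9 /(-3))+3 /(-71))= -6887 /5456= -1.26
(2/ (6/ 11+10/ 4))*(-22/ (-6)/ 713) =484/ 143313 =0.00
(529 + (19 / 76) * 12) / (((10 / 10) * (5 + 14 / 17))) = 9044 / 99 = 91.35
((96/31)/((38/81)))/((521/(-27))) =-104976/306869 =-0.34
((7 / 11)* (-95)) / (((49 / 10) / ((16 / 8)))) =-1900 / 77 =-24.68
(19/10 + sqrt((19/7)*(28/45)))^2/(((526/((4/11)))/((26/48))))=247*sqrt(95)/1301850 + 61997/31244400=0.00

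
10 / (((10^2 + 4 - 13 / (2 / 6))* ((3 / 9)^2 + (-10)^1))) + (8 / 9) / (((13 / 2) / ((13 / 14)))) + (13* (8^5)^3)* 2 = 66680225714103394234 / 72891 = 914793674309632.11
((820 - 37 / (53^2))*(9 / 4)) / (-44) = -20730087 / 494384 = -41.93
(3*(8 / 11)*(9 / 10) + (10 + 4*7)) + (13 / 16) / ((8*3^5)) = 68367307 / 1710720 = 39.96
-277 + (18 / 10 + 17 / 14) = -19179 / 70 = -273.99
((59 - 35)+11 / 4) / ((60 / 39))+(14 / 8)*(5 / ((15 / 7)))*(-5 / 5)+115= 30793 / 240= 128.30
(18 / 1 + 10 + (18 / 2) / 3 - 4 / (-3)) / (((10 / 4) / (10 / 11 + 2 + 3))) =2522 / 33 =76.42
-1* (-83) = 83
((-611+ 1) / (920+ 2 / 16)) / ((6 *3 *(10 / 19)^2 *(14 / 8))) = -176168 / 2318715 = -0.08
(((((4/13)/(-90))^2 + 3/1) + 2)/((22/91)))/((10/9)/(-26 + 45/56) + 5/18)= 16900821133/190958625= 88.51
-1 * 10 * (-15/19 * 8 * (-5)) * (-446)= 2676000/19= 140842.11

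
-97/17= -5.71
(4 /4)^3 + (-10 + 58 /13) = -59 /13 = -4.54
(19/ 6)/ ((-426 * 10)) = -19/ 25560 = -0.00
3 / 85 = 0.04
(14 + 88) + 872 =974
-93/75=-31/25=-1.24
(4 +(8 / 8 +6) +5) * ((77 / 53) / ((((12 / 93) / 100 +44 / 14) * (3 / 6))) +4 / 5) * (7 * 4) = 3491413632 / 4520105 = 772.42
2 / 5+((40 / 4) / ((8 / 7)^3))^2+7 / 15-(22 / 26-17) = 791052859 / 12779520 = 61.90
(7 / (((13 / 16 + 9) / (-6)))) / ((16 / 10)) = -420 / 157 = -2.68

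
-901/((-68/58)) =1537/2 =768.50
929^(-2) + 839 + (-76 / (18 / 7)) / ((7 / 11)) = 6156071462 / 7767369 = 792.56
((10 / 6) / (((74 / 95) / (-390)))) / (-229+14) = 6175 / 1591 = 3.88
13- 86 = -73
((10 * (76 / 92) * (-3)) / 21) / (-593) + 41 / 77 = 561289 / 1050203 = 0.53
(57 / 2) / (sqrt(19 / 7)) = 3* sqrt(133) / 2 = 17.30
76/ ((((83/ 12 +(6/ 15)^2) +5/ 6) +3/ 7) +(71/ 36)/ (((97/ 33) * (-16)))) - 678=-18085689966/ 27040397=-668.84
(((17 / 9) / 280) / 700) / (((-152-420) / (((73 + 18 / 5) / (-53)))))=6511 / 267387120000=0.00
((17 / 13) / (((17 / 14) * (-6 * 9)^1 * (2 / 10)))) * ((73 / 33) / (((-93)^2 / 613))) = -1566215 / 100181367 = -0.02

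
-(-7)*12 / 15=28 / 5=5.60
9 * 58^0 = 9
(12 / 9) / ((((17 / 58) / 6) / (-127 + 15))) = -51968 / 17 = -3056.94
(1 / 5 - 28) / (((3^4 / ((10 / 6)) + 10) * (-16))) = 139 / 4688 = 0.03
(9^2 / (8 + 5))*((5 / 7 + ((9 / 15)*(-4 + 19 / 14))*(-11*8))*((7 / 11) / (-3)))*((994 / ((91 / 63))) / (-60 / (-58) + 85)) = -34386160662 / 23191025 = -1482.74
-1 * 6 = -6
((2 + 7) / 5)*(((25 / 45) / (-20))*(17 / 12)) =-17 / 240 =-0.07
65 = 65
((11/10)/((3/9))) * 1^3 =33/10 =3.30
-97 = -97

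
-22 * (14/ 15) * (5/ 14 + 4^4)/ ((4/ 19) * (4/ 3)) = -750101/ 40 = -18752.52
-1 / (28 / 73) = -73 / 28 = -2.61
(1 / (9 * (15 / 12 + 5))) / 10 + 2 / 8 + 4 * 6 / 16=7883 / 4500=1.75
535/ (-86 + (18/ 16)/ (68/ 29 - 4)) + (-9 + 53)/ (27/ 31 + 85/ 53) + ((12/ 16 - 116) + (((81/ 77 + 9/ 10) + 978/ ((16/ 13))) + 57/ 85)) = 23404992598131/ 33743977960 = 693.61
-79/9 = -8.78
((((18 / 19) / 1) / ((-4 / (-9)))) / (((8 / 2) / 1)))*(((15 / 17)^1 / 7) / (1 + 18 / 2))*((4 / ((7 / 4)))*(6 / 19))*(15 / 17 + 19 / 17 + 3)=7290 / 300713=0.02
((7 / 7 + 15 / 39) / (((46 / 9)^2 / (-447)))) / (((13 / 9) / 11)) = -32260437 / 178802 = -180.43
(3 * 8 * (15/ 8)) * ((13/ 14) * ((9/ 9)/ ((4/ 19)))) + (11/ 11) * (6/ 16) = 1392/ 7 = 198.86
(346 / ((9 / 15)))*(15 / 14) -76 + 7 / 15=56944 / 105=542.32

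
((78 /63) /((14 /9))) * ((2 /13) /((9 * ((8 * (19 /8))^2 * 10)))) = 1 /265335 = 0.00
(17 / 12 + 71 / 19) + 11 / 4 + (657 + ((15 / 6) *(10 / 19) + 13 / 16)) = 608333 / 912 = 667.03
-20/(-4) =5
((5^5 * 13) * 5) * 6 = 1218750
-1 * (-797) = 797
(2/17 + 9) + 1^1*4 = 223/17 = 13.12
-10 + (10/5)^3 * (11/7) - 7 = -31/7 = -4.43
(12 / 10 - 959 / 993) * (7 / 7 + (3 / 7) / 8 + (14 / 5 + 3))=2231797 / 1390200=1.61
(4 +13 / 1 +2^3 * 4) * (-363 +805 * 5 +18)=180320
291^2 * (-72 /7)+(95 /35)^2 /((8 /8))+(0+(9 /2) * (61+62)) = -85303483 /98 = -870443.70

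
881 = 881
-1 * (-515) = 515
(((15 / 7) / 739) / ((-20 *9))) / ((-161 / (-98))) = -1 / 101982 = -0.00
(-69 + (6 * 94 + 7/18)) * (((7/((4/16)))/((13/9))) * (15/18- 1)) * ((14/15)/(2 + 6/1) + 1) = -4182073/2340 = -1787.21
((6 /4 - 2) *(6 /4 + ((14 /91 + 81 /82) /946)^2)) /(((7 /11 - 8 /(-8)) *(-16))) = 1525416230233 /53250842151936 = 0.03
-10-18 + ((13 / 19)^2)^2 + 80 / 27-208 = -819208585 / 3518667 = -232.82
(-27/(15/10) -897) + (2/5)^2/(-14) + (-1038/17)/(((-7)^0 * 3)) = -935.36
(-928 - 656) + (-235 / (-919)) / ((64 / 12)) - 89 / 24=-70034875 / 44112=-1587.66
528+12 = 540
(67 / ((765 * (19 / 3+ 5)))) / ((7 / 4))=134 / 30345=0.00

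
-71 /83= -0.86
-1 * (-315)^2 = -99225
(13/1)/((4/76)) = 247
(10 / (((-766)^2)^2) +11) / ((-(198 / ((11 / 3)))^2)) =-631184773151 / 167321345318496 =-0.00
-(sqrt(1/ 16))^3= -1/ 64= -0.02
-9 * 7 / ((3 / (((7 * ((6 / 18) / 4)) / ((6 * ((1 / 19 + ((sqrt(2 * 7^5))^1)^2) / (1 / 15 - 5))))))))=34447 / 114960060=0.00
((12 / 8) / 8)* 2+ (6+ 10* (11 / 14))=797 / 56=14.23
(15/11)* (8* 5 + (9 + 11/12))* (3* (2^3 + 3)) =8985/4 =2246.25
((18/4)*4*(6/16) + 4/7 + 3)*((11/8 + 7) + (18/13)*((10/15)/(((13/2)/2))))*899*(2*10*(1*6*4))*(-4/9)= -60832147540/3549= -17140644.56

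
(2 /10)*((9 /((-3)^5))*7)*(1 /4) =-7 /540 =-0.01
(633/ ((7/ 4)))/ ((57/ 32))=27008/ 133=203.07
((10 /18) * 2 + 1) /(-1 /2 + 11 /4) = 76 /81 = 0.94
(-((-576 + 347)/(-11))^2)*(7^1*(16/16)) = -367087/121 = -3033.78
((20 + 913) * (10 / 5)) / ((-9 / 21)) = -4354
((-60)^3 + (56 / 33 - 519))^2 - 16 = 51052039577617 / 1089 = 46879742495.52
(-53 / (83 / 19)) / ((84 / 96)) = -8056 / 581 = -13.87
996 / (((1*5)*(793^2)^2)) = 996 / 1977255324005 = 0.00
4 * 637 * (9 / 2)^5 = 37614213 / 8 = 4701776.62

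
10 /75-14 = -208 /15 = -13.87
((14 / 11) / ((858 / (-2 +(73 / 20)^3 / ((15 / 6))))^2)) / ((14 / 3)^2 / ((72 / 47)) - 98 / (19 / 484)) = -20830000135419 / 98204858351600000000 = -0.00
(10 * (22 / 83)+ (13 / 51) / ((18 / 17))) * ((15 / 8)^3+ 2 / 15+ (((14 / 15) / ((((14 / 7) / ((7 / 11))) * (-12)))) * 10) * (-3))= 8175301781 / 378639360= 21.59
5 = 5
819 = 819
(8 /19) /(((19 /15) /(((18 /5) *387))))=167184 /361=463.11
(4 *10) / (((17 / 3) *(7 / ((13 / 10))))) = 156 / 119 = 1.31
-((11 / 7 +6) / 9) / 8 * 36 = -53 / 14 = -3.79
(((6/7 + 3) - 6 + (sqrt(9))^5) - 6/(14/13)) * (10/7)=16470/49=336.12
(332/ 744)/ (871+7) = 83/ 163308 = 0.00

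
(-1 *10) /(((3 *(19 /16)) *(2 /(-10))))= 800 /57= 14.04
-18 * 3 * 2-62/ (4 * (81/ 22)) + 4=-8765/ 81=-108.21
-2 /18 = -1 /9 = -0.11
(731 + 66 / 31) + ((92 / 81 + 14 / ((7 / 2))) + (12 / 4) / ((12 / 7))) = 7432709 / 10044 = 740.01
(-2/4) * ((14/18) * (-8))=28/9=3.11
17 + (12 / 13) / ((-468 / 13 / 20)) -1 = 604 / 39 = 15.49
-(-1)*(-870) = -870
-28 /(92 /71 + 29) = -1988 /2151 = -0.92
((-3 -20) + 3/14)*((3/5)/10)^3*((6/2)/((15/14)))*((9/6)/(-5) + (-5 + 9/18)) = 25839/390625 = 0.07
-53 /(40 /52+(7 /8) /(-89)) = -490568 /7029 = -69.79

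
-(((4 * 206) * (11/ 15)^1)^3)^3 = -10741322105697920643746640.00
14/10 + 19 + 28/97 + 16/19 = 198406/9215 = 21.53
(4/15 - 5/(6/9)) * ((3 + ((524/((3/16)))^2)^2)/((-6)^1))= 1072172866692238843/14580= 73537233655160.41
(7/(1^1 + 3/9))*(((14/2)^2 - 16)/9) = 77/4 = 19.25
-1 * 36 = -36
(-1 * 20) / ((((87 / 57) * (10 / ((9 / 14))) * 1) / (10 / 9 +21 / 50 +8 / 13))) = -8227 / 4550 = -1.81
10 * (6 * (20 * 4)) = 4800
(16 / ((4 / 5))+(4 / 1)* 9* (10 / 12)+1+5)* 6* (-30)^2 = 302400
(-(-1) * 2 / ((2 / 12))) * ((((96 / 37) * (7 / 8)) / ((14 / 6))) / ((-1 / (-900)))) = 388800 / 37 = 10508.11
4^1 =4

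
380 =380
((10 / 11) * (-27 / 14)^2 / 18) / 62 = 405 / 133672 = 0.00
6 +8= 14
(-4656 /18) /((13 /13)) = -776 /3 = -258.67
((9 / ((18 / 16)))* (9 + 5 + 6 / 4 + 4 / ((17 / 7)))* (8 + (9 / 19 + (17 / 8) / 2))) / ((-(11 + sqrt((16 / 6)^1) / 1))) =-55773861 / 458660 + 1690117* sqrt(6) / 229330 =-103.55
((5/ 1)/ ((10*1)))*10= 5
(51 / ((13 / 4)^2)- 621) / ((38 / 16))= -833064 / 3211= -259.44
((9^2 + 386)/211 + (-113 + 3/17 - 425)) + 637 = 363685/3587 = 101.39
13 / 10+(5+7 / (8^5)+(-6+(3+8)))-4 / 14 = 12632309 / 1146880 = 11.01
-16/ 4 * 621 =-2484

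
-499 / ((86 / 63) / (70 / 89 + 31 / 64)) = -227572443 / 489856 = -464.57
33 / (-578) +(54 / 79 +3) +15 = 850521 / 45662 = 18.63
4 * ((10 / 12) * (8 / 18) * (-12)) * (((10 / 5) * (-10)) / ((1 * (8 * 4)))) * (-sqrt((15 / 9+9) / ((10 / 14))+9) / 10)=-2 * sqrt(5385) / 27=-5.44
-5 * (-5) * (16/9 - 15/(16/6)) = -6925/72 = -96.18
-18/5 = -3.60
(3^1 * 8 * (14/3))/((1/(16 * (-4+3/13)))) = -87808/13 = -6754.46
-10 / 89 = -0.11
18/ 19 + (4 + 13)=341/ 19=17.95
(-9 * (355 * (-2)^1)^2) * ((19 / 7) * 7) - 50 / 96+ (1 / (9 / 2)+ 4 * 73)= -12412916395 / 144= -86200808.30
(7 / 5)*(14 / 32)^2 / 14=49 / 2560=0.02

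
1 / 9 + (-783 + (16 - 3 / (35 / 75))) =-48719 / 63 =-773.32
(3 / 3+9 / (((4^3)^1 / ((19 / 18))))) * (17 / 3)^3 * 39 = 8149.95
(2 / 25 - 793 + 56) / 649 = -18423 / 16225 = -1.14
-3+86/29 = -1/29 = -0.03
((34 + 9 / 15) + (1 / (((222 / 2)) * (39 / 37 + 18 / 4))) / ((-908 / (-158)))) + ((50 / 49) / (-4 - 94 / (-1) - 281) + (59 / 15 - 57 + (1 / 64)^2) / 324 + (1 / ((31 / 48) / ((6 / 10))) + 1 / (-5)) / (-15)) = 30877483656795659993 / 898056761488588800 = 34.38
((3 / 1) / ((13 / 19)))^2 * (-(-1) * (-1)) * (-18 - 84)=331398 / 169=1960.93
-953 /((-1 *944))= 953 /944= 1.01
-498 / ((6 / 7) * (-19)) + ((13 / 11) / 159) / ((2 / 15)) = 678681 / 22154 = 30.63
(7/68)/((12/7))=49/816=0.06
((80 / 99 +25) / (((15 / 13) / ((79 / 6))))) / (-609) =-74971 / 155034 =-0.48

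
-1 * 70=-70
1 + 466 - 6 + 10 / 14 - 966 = -3530 / 7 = -504.29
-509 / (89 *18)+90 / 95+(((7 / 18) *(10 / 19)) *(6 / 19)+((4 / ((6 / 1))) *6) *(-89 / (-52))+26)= 252163189 / 7518186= 33.54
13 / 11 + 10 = 123 / 11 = 11.18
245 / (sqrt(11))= 245* sqrt(11) / 11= 73.87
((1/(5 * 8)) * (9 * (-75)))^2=18225/64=284.77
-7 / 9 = -0.78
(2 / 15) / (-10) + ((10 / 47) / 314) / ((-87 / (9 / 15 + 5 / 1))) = -0.01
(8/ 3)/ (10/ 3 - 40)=-4/ 55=-0.07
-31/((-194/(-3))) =-93/194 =-0.48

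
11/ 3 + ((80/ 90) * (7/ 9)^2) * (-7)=-71/ 729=-0.10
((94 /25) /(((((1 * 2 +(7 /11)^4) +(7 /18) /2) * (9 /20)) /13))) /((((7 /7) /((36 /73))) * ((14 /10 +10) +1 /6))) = 61832339712 /31488332825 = 1.96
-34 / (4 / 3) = -51 / 2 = -25.50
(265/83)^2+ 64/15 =1494271/103335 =14.46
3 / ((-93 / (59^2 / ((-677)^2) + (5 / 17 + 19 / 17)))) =-11059073 / 241539383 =-0.05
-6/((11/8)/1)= -4.36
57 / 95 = 3 / 5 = 0.60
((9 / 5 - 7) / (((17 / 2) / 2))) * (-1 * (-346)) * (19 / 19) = -35984 / 85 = -423.34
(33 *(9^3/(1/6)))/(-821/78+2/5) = -5117580/359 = -14255.10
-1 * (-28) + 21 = 49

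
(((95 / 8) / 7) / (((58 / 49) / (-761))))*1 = -506065 / 464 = -1090.66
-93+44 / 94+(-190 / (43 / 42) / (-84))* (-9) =-112.42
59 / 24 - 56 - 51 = -2509 / 24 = -104.54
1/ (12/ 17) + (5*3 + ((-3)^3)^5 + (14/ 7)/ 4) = -172186681/ 12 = -14348890.08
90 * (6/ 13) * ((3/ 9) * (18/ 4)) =810/ 13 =62.31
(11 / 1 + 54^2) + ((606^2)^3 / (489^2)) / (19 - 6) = 15932163486.34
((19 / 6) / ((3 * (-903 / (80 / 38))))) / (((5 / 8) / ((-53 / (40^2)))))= 53 / 406350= 0.00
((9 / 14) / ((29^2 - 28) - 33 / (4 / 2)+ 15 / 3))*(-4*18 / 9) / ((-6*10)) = 0.00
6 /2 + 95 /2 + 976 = 2053 /2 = 1026.50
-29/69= -0.42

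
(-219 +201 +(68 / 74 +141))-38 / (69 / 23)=12349 / 111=111.25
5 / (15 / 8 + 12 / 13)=1.79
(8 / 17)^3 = 0.10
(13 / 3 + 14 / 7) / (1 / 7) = 133 / 3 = 44.33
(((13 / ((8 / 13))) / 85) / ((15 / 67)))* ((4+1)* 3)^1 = 11323 / 680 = 16.65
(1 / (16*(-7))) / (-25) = 1 / 2800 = 0.00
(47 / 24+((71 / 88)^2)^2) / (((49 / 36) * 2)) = 1285668201 / 1469253632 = 0.88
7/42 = 0.17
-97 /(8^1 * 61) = -97 /488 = -0.20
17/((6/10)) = 85/3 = 28.33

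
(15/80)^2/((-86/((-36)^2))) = -729/1376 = -0.53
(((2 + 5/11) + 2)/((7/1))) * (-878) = -6146/11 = -558.73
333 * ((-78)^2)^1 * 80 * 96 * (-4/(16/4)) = -15559464960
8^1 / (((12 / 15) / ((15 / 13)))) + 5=215 / 13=16.54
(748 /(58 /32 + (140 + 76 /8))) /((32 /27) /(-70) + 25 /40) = 10053120 /1236593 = 8.13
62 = 62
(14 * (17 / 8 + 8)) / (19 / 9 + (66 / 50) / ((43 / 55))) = 1097145 / 29408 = 37.31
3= 3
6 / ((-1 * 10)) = -3 / 5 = -0.60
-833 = -833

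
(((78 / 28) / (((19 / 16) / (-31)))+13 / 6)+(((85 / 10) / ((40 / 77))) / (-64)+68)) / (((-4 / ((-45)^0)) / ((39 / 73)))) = 74647703 / 198840320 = 0.38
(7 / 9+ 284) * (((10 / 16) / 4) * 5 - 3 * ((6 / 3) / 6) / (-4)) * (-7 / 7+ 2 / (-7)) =-84579 / 224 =-377.58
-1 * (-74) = 74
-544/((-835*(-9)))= -544/7515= -0.07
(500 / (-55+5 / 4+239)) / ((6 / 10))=10000 / 2223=4.50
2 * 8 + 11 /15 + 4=311 /15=20.73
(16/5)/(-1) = -16/5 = -3.20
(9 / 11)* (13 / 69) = 39 / 253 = 0.15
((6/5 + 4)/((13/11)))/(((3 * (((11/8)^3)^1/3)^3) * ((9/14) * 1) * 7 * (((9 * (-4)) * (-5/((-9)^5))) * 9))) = -97844723712/5358972025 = -18.26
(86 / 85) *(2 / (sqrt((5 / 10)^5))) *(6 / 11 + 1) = 688 *sqrt(2) / 55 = 17.69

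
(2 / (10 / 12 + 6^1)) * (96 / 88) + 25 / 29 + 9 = 133162 / 13079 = 10.18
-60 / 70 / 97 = -6 / 679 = -0.01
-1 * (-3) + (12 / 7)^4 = 27939 / 2401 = 11.64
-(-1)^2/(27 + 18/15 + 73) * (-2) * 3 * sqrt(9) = 45/253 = 0.18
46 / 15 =3.07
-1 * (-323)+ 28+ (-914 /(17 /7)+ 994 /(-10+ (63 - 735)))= -155420 /5797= -26.81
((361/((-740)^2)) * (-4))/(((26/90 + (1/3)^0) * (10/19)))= -61731/15880400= -0.00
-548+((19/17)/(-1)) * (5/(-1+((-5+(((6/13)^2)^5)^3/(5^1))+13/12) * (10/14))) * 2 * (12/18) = -7758236780108331323026894979507310950444/14208236375468552440520700815242070423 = -546.04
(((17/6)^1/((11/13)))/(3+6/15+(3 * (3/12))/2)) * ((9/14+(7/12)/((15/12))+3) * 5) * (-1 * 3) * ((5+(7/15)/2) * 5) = -149717555/104643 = -1430.75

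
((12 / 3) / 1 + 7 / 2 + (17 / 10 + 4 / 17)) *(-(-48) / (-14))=-19248 / 595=-32.35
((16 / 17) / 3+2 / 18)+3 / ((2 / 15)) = 7015 / 306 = 22.92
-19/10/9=-0.21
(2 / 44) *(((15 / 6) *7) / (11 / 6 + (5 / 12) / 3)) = 315 / 781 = 0.40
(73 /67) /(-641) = -73 /42947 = -0.00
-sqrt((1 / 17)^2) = -1 / 17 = -0.06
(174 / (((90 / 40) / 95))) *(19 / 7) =418760 / 21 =19940.95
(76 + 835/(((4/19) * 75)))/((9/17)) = 131461/540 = 243.45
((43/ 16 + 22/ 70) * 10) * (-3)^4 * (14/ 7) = 136161/ 28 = 4862.89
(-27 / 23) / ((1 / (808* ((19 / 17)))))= -414504 / 391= -1060.11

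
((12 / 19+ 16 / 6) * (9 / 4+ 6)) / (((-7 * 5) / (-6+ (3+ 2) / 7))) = 19129 / 4655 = 4.11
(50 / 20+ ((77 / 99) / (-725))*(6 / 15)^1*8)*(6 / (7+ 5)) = 162901 / 130500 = 1.25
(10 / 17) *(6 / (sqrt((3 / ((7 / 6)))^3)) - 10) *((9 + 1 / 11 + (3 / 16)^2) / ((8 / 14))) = -4497325 / 47872 + 6296255 *sqrt(14) / 1723392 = -80.27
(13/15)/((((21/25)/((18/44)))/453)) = 29445/154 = 191.20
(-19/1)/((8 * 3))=-19/24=-0.79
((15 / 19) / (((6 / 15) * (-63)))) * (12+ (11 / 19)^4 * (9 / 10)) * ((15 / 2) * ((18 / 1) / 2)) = -3548315025 / 138661544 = -25.59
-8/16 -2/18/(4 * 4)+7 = 935/144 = 6.49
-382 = -382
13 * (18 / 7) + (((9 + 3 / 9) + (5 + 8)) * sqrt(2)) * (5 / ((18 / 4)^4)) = 5360 * sqrt(2) / 19683 + 234 / 7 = 33.81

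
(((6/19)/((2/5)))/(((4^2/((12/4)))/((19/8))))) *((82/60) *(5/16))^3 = 344605/12582912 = 0.03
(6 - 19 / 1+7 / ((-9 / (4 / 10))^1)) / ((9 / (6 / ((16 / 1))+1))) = -2.03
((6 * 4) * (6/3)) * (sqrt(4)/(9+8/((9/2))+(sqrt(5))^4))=432/161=2.68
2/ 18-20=-179/ 9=-19.89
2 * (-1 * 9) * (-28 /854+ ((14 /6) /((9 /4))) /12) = -0.97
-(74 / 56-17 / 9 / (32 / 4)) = -547 / 504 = -1.09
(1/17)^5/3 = 1/4259571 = 0.00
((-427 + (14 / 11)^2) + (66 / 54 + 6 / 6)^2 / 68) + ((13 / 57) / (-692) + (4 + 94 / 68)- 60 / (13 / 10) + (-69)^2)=122314375179335 / 28478844108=4294.92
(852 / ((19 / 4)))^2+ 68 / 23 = 267157220 / 8303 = 32175.99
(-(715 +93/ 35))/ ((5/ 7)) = -25118/ 25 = -1004.72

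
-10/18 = -5/9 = -0.56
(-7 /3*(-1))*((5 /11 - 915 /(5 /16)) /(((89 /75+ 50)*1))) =-5635525 /42229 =-133.45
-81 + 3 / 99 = -2672 / 33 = -80.97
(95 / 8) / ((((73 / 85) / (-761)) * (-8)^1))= 6145075 / 4672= 1315.30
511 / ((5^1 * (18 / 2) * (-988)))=-511 / 44460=-0.01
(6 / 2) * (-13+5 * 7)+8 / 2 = 70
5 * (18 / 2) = 45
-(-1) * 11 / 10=11 / 10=1.10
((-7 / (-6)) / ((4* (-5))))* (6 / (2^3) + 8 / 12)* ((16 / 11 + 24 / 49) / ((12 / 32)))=-4454 / 10395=-0.43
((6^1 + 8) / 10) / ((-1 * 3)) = -7 / 15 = -0.47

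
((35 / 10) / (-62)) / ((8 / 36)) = -0.25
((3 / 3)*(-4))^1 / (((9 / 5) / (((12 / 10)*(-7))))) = 56 / 3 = 18.67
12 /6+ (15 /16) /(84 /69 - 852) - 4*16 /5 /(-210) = 338580091 /164371200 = 2.06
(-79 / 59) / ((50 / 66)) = -2607 / 1475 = -1.77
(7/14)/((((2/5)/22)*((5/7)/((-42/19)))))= -1617/19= -85.11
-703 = -703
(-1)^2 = 1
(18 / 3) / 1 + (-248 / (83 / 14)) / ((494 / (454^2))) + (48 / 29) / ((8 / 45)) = -17438.34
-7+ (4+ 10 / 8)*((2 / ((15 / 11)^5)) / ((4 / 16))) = 482839 / 253125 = 1.91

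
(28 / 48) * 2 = 7 / 6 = 1.17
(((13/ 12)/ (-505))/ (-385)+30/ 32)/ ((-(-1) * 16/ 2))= 8749177/ 74659200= 0.12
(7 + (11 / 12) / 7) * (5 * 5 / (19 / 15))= 74875 / 532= 140.74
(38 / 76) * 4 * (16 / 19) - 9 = -139 / 19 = -7.32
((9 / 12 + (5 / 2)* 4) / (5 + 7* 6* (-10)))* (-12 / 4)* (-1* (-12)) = 387 / 415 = 0.93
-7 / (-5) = 7 / 5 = 1.40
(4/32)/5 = 1/40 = 0.02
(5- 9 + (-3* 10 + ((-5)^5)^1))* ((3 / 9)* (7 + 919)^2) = -902922228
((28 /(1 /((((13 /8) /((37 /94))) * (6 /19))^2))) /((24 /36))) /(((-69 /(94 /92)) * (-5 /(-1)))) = -1105403481 /5228731220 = -0.21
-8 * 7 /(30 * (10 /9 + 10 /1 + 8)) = -21 /215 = -0.10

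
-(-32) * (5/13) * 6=960/13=73.85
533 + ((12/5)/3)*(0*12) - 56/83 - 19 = 513.33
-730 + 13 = -717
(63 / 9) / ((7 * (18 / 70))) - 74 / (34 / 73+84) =83596 / 27747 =3.01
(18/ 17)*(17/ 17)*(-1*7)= -126/ 17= -7.41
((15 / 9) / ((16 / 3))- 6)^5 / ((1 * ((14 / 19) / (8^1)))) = -16938015367 / 262144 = -64613.40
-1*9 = -9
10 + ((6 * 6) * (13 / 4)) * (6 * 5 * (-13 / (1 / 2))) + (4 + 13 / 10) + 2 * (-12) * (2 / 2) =-91268.70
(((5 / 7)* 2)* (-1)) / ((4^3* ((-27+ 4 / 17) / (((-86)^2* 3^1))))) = 94299 / 5096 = 18.50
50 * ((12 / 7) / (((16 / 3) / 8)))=900 / 7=128.57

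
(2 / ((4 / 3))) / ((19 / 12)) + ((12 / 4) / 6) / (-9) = 305 / 342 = 0.89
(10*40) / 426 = 200 / 213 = 0.94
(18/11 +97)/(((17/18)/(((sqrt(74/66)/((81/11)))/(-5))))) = -434*sqrt(1221)/5049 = -3.00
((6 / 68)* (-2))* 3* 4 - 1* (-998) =16930 / 17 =995.88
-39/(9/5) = -65/3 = -21.67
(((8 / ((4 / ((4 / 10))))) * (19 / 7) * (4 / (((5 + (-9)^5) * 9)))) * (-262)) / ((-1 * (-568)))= 2489 / 330129765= 0.00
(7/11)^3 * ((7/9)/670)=2401/8025930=0.00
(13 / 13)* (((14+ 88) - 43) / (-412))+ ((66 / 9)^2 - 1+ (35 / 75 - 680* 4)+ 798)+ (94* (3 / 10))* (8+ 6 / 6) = -29943931 / 18540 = -1615.10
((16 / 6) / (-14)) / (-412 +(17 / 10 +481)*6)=-20 / 260841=-0.00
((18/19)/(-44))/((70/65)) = -0.02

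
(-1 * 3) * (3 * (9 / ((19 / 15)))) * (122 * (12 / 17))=-1778760 / 323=-5507.00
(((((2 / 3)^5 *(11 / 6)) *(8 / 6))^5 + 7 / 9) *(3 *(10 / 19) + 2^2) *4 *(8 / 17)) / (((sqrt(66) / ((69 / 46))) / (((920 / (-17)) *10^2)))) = -3049360772128649600960000 *sqrt(66) / 3021955355524681302507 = -8197.71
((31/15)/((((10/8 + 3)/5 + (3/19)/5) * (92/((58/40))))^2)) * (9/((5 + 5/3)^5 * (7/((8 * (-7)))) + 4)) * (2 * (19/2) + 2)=-20583236997/270732631448000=-0.00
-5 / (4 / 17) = -85 / 4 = -21.25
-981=-981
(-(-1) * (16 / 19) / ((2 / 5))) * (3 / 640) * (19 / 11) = 3 / 176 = 0.02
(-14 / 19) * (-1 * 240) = 3360 / 19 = 176.84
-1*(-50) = 50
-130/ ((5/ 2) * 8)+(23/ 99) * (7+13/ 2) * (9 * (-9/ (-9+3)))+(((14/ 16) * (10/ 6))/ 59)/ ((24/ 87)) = 4477229/ 124608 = 35.93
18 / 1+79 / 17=385 / 17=22.65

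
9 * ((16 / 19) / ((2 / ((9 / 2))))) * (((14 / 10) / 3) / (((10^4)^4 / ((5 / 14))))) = 27 / 95000000000000000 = 0.00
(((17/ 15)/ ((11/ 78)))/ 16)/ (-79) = -221/ 34760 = -0.01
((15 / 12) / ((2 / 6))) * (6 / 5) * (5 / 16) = 45 / 32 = 1.41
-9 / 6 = -3 / 2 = -1.50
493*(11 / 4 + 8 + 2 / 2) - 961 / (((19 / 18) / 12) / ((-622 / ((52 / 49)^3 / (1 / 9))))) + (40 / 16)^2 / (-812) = 86439713067105 / 135581264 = 637549.10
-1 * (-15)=15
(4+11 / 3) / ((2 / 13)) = 299 / 6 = 49.83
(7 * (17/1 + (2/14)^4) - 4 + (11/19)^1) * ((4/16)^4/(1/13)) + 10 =26475731/1668352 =15.87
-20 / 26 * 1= -10 / 13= -0.77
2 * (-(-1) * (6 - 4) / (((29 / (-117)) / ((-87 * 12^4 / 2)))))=14556672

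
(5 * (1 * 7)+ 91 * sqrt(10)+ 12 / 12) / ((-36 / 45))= -455 * sqrt(10) / 4 - 45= -404.71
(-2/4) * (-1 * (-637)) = -318.50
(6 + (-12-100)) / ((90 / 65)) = -689 / 9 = -76.56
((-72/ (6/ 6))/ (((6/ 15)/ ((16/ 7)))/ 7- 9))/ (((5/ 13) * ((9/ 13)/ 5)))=54080/ 359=150.64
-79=-79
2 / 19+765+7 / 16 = 232725 / 304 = 765.54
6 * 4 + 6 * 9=78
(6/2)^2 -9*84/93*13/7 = -189/31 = -6.10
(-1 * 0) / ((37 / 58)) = 0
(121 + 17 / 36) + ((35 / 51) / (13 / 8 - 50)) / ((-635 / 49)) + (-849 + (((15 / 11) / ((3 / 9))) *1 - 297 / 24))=-162305664421 / 220580712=-735.81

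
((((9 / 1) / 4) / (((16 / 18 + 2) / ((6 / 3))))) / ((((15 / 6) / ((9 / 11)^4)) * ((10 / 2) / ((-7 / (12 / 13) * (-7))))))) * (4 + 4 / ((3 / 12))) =8680203 / 146410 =59.29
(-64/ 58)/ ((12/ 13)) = -104/ 87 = -1.20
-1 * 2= -2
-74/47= -1.57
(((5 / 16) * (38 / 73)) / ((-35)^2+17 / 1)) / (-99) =-95 / 71807472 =-0.00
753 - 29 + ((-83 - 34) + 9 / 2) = 1223 / 2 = 611.50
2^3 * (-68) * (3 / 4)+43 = -365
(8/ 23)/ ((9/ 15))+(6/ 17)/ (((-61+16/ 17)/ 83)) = 6478/ 70449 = 0.09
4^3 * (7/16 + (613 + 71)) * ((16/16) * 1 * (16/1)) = 700864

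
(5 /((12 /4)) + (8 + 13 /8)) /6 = 271 /144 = 1.88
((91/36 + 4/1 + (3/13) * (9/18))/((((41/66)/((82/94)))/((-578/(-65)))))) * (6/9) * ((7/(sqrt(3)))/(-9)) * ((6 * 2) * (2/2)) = -298.00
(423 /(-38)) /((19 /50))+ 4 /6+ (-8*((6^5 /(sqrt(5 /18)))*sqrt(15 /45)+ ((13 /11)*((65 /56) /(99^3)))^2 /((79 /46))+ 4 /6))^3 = -385302533993567906799355797138380030858644904528*sqrt(30) /6668864583126551938621130726232225-736054573360882974923590159465682521956040038870034907832406845302851 /9906410218388353965368360096761278728591784633009358153920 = -316528303916192.02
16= 16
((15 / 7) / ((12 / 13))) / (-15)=-13 / 84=-0.15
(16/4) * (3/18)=2/3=0.67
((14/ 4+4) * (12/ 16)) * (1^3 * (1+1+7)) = 405/ 8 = 50.62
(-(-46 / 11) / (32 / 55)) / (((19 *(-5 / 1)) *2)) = -23 / 608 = -0.04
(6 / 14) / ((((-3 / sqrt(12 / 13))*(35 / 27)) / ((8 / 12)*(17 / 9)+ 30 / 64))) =-1493*sqrt(39) / 50960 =-0.18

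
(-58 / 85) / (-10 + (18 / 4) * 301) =-116 / 228565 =-0.00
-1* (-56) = 56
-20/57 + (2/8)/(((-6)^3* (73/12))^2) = -46042541/131221296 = -0.35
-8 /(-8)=1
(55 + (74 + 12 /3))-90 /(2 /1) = 88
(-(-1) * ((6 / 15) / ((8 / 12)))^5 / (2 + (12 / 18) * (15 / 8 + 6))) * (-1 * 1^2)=-972 / 90625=-0.01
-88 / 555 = -0.16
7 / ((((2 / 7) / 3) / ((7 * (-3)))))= -3087 / 2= -1543.50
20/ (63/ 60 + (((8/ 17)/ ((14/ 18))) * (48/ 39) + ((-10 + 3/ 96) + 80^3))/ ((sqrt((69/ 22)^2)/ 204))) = 418600/ 697003784679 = 0.00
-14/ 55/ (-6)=7/ 165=0.04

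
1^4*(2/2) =1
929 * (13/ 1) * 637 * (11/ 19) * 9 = 761611851/ 19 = 40084834.26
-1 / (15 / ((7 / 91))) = -1 / 195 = -0.01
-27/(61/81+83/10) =-2.98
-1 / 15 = -0.07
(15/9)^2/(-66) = -25/594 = -0.04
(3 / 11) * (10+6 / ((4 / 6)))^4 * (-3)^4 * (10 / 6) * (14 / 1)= 738920070 / 11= 67174551.82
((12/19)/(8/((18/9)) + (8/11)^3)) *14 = 55902/27721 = 2.02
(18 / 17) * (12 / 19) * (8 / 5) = 1728 / 1615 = 1.07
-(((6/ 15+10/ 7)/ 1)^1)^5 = -1073741824/ 52521875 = -20.44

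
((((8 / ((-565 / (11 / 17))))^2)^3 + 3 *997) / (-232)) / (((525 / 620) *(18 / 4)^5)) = -1164882992963735121148087294864 / 141183537486023221459886340703125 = -0.01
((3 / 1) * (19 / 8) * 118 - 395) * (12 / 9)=1783 / 3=594.33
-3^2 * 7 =-63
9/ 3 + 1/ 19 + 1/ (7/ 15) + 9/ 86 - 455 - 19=-5360989/ 11438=-468.70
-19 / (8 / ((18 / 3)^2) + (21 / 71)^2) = -862011 / 14051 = -61.35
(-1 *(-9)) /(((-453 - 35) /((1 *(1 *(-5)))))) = 45 /488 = 0.09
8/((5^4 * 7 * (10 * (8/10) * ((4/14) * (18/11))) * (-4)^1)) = -11/90000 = -0.00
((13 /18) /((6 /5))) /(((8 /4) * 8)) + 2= 3521 /1728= 2.04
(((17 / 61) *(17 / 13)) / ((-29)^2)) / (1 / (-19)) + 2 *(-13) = -17345229 / 666913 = -26.01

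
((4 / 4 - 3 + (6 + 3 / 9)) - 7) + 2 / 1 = -2 / 3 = -0.67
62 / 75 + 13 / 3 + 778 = 19579 / 25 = 783.16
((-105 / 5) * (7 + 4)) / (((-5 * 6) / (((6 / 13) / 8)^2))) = 693 / 27040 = 0.03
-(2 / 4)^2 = -1 / 4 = -0.25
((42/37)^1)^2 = 1764/1369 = 1.29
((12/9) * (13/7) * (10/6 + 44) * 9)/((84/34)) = 60554/147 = 411.93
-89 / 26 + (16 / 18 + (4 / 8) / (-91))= -160 / 63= -2.54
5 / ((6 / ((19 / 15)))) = 19 / 18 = 1.06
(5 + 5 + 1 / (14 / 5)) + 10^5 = 1400145 / 14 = 100010.36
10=10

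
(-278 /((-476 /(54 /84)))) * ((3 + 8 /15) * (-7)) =-9.29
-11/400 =-0.03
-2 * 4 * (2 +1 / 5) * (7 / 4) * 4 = -616 / 5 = -123.20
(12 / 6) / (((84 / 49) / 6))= 7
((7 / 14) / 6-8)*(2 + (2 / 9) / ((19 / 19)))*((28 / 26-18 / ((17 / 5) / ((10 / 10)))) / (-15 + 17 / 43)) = -4759025 / 936819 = -5.08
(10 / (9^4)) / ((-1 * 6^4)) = -5 / 4251528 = -0.00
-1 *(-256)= 256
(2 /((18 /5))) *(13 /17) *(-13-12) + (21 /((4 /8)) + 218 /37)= 210991 /5661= 37.27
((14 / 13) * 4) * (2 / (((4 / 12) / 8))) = 2688 / 13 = 206.77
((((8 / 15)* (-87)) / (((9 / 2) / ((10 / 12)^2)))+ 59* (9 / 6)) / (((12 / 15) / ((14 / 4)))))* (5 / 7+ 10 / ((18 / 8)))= 1835.79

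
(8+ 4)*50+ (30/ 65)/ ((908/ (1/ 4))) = 14164803/ 23608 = 600.00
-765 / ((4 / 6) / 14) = -16065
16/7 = 2.29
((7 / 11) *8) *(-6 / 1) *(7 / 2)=-1176 / 11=-106.91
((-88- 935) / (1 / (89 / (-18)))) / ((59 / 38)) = 576631 / 177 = 3257.80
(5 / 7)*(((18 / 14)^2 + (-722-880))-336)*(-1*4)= 1897620 / 343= 5532.42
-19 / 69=-0.28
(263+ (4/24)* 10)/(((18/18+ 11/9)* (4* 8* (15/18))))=3573/800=4.47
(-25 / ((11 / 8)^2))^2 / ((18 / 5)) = 6400000 / 131769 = 48.57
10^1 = 10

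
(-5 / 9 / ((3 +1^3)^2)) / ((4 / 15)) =-25 / 192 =-0.13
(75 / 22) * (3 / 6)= 75 / 44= 1.70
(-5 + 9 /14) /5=-61 /70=-0.87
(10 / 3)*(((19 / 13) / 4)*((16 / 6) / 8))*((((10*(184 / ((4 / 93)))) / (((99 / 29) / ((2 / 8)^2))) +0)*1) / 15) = 1964315 / 92664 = 21.20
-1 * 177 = -177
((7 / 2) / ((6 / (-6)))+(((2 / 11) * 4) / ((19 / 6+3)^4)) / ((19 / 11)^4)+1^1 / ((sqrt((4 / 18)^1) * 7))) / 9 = -1709670150151 / 4396365642258+sqrt(2) / 42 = -0.36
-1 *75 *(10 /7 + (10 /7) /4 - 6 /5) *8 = -2460 /7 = -351.43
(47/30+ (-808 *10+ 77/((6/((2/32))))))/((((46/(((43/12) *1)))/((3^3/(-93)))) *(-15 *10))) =-1792713/1472000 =-1.22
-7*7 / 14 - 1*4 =-15 / 2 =-7.50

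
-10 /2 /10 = -1 /2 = -0.50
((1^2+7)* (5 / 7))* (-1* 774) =-4422.86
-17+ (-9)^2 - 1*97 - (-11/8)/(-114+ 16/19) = -567809/17200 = -33.01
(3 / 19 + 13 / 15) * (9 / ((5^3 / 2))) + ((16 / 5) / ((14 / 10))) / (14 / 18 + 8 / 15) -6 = -20152674 / 4904375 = -4.11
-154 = -154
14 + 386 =400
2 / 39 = 0.05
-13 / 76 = -0.17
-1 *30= -30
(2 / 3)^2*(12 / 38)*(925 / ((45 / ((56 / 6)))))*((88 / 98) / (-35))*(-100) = 5209600 / 75411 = 69.08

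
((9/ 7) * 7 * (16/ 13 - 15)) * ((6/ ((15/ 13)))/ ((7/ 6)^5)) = -25054272/ 84035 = -298.14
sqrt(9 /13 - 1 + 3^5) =sqrt(41015) /13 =15.58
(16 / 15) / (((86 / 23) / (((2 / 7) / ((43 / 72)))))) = 8832 / 64715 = 0.14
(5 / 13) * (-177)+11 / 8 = -6937 / 104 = -66.70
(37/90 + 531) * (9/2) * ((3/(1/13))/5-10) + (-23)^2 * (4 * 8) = 1166703/100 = 11667.03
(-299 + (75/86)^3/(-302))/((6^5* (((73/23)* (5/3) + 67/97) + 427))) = -11648863603823/131169797567248896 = -0.00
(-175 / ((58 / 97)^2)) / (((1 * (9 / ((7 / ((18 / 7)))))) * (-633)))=80682175 / 344964744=0.23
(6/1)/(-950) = -3/475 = -0.01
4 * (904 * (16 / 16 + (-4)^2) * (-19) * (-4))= 4671872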